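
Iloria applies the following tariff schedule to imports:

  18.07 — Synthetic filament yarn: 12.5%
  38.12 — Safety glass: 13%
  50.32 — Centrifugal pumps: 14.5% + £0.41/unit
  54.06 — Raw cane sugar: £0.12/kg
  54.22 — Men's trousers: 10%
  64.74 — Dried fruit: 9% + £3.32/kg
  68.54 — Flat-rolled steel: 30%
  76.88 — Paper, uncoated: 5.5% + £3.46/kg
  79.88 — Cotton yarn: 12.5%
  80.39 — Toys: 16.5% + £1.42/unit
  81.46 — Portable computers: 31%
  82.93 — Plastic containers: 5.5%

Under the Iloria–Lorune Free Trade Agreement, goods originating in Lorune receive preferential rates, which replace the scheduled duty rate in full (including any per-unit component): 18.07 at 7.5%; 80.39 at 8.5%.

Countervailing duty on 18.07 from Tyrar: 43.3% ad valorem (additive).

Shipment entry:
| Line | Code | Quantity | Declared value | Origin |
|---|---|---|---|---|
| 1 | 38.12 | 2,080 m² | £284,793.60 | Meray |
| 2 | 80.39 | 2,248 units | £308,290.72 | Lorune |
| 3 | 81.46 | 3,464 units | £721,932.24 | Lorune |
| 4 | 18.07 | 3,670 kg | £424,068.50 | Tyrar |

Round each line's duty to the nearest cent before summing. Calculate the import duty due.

£523,657.09

Line 1 (38.12, Meray, 2,080 m², £284,793.60):
Base rate for 38.12 is 13%.
Duty = £284,793.60 × 13% = £37,023.17.
Line 2 (80.39, Lorune, 2,248 units, £308,290.72):
Base rate for 80.39 is 16.5% + £1.42/unit.
Origin Lorune qualifies under the Iloria–Lorune agreement and 80.39 is covered: preferential rate 8.5% applies instead.
Duty = £308,290.72 × 8.5% = £26,204.71.
Line 3 (81.46, Lorune, 3,464 units, £721,932.24):
Base rate for 81.46 is 31%.
Origin Lorune is the FTA partner but 81.46 is not on the preference list; base rate stands.
Duty = £721,932.24 × 31% = £223,798.99.
Line 4 (18.07, Tyrar, 3,670 kg, £424,068.50):
Base rate for 18.07 is 12.5%.
18.07 has an FTA preferential rate, but origin Tyrar is not Lorune; base rate stands.
Additional duty on 18.07 from Tyrar: +43.3%. Applied ad valorem rate: 12.5% + 43.3% = 55.8%.
Duty = £424,068.50 × 55.8% = £236,630.22.
Total = £37,023.17 + £26,204.71 + £223,798.99 + £236,630.22 = £523,657.09.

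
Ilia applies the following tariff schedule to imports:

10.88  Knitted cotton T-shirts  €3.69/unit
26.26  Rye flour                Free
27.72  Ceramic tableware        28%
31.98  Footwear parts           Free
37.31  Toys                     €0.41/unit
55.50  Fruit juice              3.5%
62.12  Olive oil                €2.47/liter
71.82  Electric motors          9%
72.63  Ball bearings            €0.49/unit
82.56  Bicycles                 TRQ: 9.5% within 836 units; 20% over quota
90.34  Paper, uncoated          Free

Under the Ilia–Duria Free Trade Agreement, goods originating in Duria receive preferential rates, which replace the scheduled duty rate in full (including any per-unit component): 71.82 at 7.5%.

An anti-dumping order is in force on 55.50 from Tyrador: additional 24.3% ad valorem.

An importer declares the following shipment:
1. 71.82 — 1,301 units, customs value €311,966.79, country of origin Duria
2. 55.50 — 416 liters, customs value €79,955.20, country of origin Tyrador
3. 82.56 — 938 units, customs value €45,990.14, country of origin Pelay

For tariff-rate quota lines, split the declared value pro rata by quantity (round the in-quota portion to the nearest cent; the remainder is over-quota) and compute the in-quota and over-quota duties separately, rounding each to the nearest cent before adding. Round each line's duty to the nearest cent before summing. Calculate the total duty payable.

Line 1 (71.82, Duria, 1,301 units, €311,966.79):
Base rate for 71.82 is 9%.
Origin Duria qualifies under the Ilia–Duria agreement and 71.82 is covered: preferential rate 7.5% applies instead.
Duty = €311,966.79 × 7.5% = €23,397.51.
Line 2 (55.50, Tyrador, 416 liters, €79,955.20):
Base rate for 55.50 is 3.5%.
Additional duty on 55.50 from Tyrador: +24.3%. Applied ad valorem rate: 3.5% + 24.3% = 27.8%.
Duty = €79,955.20 × 27.8% = €22,227.55.
Line 3 (82.56, Pelay, 938 units, €45,990.14):
Code 82.56 is under a tariff-rate quota (threshold 836 units). In-quota: 836 units at 9.5%; over-quota: 102 units at 20%.
Pro-rata value split: in-quota = €45,990.14 × 836/938 = €40,989.08; over-quota = €45,990.14 − €40,989.08 = €5,001.06.
In-quota duty = €40,989.08 × 9.5% = €3,893.96. Over-quota duty = €5,001.06 × 20% = €1,000.21.
Line duty = €3,893.96 + €1,000.21 = €4,894.17.
Total = €23,397.51 + €22,227.55 + €4,894.17 = €50,519.23.

€50,519.23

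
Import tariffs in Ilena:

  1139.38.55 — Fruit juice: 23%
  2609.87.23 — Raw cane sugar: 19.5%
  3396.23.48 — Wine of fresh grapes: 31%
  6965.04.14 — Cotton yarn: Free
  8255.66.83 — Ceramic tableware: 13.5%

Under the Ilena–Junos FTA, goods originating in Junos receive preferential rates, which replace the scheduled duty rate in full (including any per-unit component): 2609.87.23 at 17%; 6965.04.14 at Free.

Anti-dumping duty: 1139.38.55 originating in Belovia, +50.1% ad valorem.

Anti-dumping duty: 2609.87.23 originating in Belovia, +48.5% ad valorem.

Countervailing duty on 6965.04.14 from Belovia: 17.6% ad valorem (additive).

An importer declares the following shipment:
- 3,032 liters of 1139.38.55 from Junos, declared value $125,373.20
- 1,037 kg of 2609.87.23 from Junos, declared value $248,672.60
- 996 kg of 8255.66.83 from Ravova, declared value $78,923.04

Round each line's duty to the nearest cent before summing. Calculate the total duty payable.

Line 1 (1139.38.55, Junos, 3,032 liters, $125,373.20):
Base rate for 1139.38.55 is 23%.
Origin Junos is the FTA partner but 1139.38.55 is not on the preference list; base rate stands.
The additional-duty order on 1139.38.55 targets Belovia, not Junos; it does not apply.
Duty = $125,373.20 × 23% = $28,835.84.
Line 2 (2609.87.23, Junos, 1,037 kg, $248,672.60):
Base rate for 2609.87.23 is 19.5%.
Origin Junos qualifies under the Ilena–Junos agreement and 2609.87.23 is covered: preferential rate 17% applies instead.
The additional-duty order on 2609.87.23 targets Belovia, not Junos; it does not apply.
Duty = $248,672.60 × 17% = $42,274.34.
Line 3 (8255.66.83, Ravova, 996 kg, $78,923.04):
Base rate for 8255.66.83 is 13.5%.
Duty = $78,923.04 × 13.5% = $10,654.61.
Total = $28,835.84 + $42,274.34 + $10,654.61 = $81,764.79.

$81,764.79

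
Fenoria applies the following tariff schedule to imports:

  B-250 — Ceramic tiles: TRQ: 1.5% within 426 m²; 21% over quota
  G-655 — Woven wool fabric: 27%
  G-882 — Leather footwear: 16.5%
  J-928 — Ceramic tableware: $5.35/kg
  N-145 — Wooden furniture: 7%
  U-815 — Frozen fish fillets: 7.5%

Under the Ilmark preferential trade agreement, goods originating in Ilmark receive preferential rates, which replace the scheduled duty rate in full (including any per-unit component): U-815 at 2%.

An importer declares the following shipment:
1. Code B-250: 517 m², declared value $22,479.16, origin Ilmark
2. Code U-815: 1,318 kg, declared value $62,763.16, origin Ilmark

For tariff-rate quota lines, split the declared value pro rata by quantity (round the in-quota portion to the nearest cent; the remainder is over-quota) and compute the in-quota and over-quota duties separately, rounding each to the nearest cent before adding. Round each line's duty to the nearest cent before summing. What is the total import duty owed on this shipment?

$2,364.00

Line 1 (B-250, Ilmark, 517 m², $22,479.16):
Code B-250 is under a tariff-rate quota (threshold 426 m²). In-quota: 426 m² at 1.5%; over-quota: 91 m² at 21%.
Pro-rata value split: in-quota = $22,479.16 × 426/517 = $18,522.48; over-quota = $22,479.16 − $18,522.48 = $3,956.68.
In-quota duty = $18,522.48 × 1.5% = $277.84. Over-quota duty = $3,956.68 × 21% = $830.90.
Line duty = $277.84 + $830.90 = $1,108.74.
Line 2 (U-815, Ilmark, 1,318 kg, $62,763.16):
Base rate for U-815 is 7.5%.
Origin Ilmark qualifies under the Fenoria–Ilmark agreement and U-815 is covered: preferential rate 2% applies instead.
Duty = $62,763.16 × 2% = $1,255.26.
Total = $1,108.74 + $1,255.26 = $2,364.00.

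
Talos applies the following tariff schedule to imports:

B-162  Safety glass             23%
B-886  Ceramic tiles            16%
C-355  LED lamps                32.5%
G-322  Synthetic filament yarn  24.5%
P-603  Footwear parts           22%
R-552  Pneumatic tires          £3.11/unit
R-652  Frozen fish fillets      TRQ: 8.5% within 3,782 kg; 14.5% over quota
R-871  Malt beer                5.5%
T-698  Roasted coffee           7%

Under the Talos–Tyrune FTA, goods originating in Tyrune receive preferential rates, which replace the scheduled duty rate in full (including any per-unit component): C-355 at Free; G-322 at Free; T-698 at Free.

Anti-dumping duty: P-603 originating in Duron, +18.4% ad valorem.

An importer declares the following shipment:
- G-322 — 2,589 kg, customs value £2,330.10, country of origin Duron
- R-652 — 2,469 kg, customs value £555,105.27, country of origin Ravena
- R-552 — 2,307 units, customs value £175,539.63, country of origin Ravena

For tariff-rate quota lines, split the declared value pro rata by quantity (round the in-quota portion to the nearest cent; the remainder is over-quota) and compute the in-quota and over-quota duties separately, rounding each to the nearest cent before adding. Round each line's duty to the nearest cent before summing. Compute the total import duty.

£54,929.59

Line 1 (G-322, Duron, 2,589 kg, £2,330.10):
Base rate for G-322 is 24.5%.
G-322 has an FTA preferential rate, but origin Duron is not Tyrune; base rate stands.
Duty = £2,330.10 × 24.5% = £570.87.
Line 2 (R-652, Ravena, 2,469 kg, £555,105.27):
Code R-652 is under a tariff-rate quota (threshold 3,782 kg). Quantity 2,469 kg is within the quota, so the in-quota rate 8.5% applies to the full value.
Duty = £555,105.27 × 8.5% = £47,183.95.
Line 3 (R-552, Ravena, 2,307 units, £175,539.63):
Base rate for R-552 is £3.11/unit.
Duty = 2,307 × £3.11 = £7,174.77.
Total = £570.87 + £47,183.95 + £7,174.77 = £54,929.59.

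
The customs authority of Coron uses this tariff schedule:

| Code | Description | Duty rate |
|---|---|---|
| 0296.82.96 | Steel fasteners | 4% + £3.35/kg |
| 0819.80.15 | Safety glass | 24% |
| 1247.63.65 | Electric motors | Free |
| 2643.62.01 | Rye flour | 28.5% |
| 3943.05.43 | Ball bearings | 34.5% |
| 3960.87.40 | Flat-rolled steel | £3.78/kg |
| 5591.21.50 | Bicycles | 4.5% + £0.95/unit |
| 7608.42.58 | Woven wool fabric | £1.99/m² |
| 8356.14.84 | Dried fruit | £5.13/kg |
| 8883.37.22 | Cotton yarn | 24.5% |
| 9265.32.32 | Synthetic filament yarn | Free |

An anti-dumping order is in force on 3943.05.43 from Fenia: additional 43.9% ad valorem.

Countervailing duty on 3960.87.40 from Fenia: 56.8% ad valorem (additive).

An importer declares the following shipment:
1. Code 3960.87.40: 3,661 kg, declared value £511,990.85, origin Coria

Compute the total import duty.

Line 1 (3960.87.40, Coria, 3,661 kg, £511,990.85):
Base rate for 3960.87.40 is £3.78/kg.
The additional-duty order on 3960.87.40 targets Fenia, not Coria; it does not apply.
Duty = 3,661 × £3.78 = £13,838.58.

£13,838.58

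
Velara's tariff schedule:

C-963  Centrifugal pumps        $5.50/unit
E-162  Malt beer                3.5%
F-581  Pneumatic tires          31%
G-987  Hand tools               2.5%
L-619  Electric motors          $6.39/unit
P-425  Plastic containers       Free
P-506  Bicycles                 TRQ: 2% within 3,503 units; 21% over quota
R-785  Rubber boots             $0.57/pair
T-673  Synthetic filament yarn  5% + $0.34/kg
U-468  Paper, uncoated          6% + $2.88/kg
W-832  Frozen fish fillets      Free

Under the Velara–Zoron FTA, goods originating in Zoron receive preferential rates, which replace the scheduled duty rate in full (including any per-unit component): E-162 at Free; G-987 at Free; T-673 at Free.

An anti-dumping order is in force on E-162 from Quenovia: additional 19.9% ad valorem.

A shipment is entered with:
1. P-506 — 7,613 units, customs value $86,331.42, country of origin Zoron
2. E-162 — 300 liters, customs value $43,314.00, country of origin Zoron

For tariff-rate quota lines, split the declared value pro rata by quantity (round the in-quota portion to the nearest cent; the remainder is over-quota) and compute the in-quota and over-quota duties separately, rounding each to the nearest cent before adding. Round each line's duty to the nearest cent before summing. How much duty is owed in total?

$10,582.03

Line 1 (P-506, Zoron, 7,613 units, $86,331.42):
Code P-506 is under a tariff-rate quota (threshold 3,503 units). In-quota: 3,503 units at 2%; over-quota: 4,110 units at 21%.
Pro-rata value split: in-quota = $86,331.42 × 3,503/7,613 = $39,724.02; over-quota = $86,331.42 − $39,724.02 = $46,607.40.
In-quota duty = $39,724.02 × 2% = $794.48. Over-quota duty = $46,607.40 × 21% = $9,787.55.
Line duty = $794.48 + $9,787.55 = $10,582.03.
Line 2 (E-162, Zoron, 300 liters, $43,314.00):
Base rate for E-162 is 3.5%.
Origin Zoron qualifies under the Velara–Zoron agreement and E-162 is covered: preferential rate Free applies instead.
The additional-duty order on E-162 targets Quenovia, not Zoron; it does not apply.
Duty = $43,314.00 × 0% = $0.00.
Total = $10,582.03 + $0.00 = $10,582.03.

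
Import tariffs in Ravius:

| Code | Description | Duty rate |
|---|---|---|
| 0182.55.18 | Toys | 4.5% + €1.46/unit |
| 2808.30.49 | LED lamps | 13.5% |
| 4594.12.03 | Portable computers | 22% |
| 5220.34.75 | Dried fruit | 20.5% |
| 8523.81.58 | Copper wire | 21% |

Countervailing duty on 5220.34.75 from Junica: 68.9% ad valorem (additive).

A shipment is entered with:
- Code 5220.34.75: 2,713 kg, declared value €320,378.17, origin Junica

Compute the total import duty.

Line 1 (5220.34.75, Junica, 2,713 kg, €320,378.17):
Base rate for 5220.34.75 is 20.5%.
Additional duty on 5220.34.75 from Junica: +68.9%. Applied ad valorem rate: 20.5% + 68.9% = 89.4%.
Duty = €320,378.17 × 89.4% = €286,418.08.

€286,418.08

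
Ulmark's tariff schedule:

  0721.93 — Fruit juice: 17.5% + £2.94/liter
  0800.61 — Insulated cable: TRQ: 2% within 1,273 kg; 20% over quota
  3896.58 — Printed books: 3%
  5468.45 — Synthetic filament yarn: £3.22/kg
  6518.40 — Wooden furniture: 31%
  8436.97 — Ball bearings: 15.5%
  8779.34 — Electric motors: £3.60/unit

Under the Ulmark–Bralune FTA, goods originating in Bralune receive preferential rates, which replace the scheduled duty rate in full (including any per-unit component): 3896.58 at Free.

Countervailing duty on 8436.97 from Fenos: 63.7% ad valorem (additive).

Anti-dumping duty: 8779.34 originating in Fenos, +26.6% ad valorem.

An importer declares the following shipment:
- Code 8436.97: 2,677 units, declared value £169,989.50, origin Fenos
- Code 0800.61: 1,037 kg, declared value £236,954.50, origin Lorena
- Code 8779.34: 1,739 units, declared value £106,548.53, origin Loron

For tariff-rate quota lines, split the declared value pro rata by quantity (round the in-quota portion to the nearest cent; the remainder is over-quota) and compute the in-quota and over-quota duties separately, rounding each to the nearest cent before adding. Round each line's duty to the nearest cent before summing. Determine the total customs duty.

£145,631.17

Line 1 (8436.97, Fenos, 2,677 units, £169,989.50):
Base rate for 8436.97 is 15.5%.
Additional duty on 8436.97 from Fenos: +63.7%. Applied ad valorem rate: 15.5% + 63.7% = 79.2%.
Duty = £169,989.50 × 79.2% = £134,631.68.
Line 2 (0800.61, Lorena, 1,037 kg, £236,954.50):
Code 0800.61 is under a tariff-rate quota (threshold 1,273 kg). Quantity 1,037 kg is within the quota, so the in-quota rate 2% applies to the full value.
Duty = £236,954.50 × 2% = £4,739.09.
Line 3 (8779.34, Loron, 1,739 units, £106,548.53):
Base rate for 8779.34 is £3.60/unit.
The additional-duty order on 8779.34 targets Fenos, not Loron; it does not apply.
Duty = 1,739 × £3.60 = £6,260.40.
Total = £134,631.68 + £4,739.09 + £6,260.40 = £145,631.17.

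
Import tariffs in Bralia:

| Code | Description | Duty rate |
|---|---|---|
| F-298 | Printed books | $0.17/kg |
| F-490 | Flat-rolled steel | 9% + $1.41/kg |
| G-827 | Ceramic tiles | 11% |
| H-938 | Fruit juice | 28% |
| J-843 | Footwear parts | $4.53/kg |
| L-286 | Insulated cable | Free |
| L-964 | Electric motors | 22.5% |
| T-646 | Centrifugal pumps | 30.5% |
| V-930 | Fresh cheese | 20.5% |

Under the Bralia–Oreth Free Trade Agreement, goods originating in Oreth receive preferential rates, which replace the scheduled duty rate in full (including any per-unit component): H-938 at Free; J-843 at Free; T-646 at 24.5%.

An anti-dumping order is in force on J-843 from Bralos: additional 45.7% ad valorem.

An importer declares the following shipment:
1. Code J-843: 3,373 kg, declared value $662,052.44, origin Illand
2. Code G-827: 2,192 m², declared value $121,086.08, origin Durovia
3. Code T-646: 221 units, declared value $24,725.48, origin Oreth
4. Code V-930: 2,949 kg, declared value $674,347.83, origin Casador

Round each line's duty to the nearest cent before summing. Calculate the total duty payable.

Line 1 (J-843, Illand, 3,373 kg, $662,052.44):
Base rate for J-843 is $4.53/kg.
J-843 has an FTA preferential rate, but origin Illand is not Oreth; base rate stands.
The additional-duty order on J-843 targets Bralos, not Illand; it does not apply.
Duty = 3,373 × $4.53 = $15,279.69.
Line 2 (G-827, Durovia, 2,192 m², $121,086.08):
Base rate for G-827 is 11%.
Duty = $121,086.08 × 11% = $13,319.47.
Line 3 (T-646, Oreth, 221 units, $24,725.48):
Base rate for T-646 is 30.5%.
Origin Oreth qualifies under the Bralia–Oreth agreement and T-646 is covered: preferential rate 24.5% applies instead.
Duty = $24,725.48 × 24.5% = $6,057.74.
Line 4 (V-930, Casador, 2,949 kg, $674,347.83):
Base rate for V-930 is 20.5%.
Duty = $674,347.83 × 20.5% = $138,241.31.
Total = $15,279.69 + $13,319.47 + $6,057.74 + $138,241.31 = $172,898.21.

$172,898.21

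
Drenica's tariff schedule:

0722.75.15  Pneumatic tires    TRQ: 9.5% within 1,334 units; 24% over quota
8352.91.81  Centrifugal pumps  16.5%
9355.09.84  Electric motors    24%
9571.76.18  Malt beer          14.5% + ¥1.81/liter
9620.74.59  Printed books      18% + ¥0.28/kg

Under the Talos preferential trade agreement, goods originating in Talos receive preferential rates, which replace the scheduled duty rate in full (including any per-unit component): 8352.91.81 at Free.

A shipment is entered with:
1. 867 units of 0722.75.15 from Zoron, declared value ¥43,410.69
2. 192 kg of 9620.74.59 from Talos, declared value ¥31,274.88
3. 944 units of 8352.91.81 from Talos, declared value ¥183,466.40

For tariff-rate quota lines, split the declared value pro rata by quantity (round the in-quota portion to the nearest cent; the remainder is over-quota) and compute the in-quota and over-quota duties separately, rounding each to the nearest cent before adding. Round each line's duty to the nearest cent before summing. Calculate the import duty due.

Line 1 (0722.75.15, Zoron, 867 units, ¥43,410.69):
Code 0722.75.15 is under a tariff-rate quota (threshold 1,334 units). Quantity 867 units is within the quota, so the in-quota rate 9.5% applies to the full value.
Duty = ¥43,410.69 × 9.5% = ¥4,124.02.
Line 2 (9620.74.59, Talos, 192 kg, ¥31,274.88):
Base rate for 9620.74.59 is 18% + ¥0.28/kg.
Origin Talos is the FTA partner but 9620.74.59 is not on the preference list; base rate stands.
Duty = ¥31,274.88 × 18% + 192 × ¥0.28 = ¥5,683.24.
Line 3 (8352.91.81, Talos, 944 units, ¥183,466.40):
Base rate for 8352.91.81 is 16.5%.
Origin Talos qualifies under the Drenica–Talos agreement and 8352.91.81 is covered: preferential rate Free applies instead.
Duty = ¥183,466.40 × 0% = ¥0.00.
Total = ¥4,124.02 + ¥5,683.24 + ¥0.00 = ¥9,807.26.

¥9,807.26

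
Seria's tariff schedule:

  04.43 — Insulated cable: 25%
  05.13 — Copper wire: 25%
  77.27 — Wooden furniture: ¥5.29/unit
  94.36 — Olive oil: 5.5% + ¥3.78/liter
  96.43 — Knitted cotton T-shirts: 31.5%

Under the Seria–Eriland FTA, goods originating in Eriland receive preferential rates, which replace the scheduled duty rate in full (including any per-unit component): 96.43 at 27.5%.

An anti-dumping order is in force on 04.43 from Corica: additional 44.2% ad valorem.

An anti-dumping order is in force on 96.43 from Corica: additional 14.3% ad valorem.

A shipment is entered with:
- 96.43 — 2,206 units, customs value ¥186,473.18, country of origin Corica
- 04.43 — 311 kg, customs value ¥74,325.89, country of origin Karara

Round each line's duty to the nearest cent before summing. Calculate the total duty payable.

Line 1 (96.43, Corica, 2,206 units, ¥186,473.18):
Base rate for 96.43 is 31.5%.
96.43 has an FTA preferential rate, but origin Corica is not Eriland; base rate stands.
Additional duty on 96.43 from Corica: +14.3%. Applied ad valorem rate: 31.5% + 14.3% = 45.8%.
Duty = ¥186,473.18 × 45.8% = ¥85,404.72.
Line 2 (04.43, Karara, 311 kg, ¥74,325.89):
Base rate for 04.43 is 25%.
The additional-duty order on 04.43 targets Corica, not Karara; it does not apply.
Duty = ¥74,325.89 × 25% = ¥18,581.47.
Total = ¥85,404.72 + ¥18,581.47 = ¥103,986.19.

¥103,986.19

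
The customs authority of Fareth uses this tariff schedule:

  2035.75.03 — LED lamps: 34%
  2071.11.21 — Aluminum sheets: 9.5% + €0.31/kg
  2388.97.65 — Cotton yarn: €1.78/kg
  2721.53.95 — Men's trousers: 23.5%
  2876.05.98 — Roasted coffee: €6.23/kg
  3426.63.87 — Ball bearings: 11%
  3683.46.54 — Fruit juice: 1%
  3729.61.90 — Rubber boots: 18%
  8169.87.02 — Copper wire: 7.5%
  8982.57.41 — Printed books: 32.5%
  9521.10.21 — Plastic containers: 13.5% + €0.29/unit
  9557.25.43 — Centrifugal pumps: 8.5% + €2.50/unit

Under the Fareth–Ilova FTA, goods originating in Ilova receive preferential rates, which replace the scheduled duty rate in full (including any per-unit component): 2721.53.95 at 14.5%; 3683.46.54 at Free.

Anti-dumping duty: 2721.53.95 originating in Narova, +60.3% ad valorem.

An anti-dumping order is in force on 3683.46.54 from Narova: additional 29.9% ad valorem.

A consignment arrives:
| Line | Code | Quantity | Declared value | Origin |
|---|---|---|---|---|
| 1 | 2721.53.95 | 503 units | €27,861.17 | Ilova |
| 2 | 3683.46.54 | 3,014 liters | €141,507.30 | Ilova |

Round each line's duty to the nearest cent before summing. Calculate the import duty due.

Line 1 (2721.53.95, Ilova, 503 units, €27,861.17):
Base rate for 2721.53.95 is 23.5%.
Origin Ilova qualifies under the Fareth–Ilova agreement and 2721.53.95 is covered: preferential rate 14.5% applies instead.
The additional-duty order on 2721.53.95 targets Narova, not Ilova; it does not apply.
Duty = €27,861.17 × 14.5% = €4,039.87.
Line 2 (3683.46.54, Ilova, 3,014 liters, €141,507.30):
Base rate for 3683.46.54 is 1%.
Origin Ilova qualifies under the Fareth–Ilova agreement and 3683.46.54 is covered: preferential rate Free applies instead.
The additional-duty order on 3683.46.54 targets Narova, not Ilova; it does not apply.
Duty = €141,507.30 × 0% = €0.00.
Total = €4,039.87 + €0.00 = €4,039.87.

€4,039.87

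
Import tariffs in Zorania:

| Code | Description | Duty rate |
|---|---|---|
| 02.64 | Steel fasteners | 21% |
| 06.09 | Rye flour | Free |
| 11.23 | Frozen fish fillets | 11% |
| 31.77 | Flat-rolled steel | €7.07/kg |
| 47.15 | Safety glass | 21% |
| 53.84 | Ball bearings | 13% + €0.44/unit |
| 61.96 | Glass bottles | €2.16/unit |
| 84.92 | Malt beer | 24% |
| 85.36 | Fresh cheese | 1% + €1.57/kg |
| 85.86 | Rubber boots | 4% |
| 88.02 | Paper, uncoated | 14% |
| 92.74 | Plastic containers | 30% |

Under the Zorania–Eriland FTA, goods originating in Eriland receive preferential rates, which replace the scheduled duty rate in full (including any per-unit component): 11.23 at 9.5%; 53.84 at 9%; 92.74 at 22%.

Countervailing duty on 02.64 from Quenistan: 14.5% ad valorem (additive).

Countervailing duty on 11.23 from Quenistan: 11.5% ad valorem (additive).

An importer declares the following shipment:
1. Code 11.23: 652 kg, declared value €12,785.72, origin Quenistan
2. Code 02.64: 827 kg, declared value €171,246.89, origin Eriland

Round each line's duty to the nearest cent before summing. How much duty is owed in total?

Line 1 (11.23, Quenistan, 652 kg, €12,785.72):
Base rate for 11.23 is 11%.
11.23 has an FTA preferential rate, but origin Quenistan is not Eriland; base rate stands.
Additional duty on 11.23 from Quenistan: +11.5%. Applied ad valorem rate: 11% + 11.5% = 22.5%.
Duty = €12,785.72 × 22.5% = €2,876.79.
Line 2 (02.64, Eriland, 827 kg, €171,246.89):
Base rate for 02.64 is 21%.
Origin Eriland is the FTA partner but 02.64 is not on the preference list; base rate stands.
The additional-duty order on 02.64 targets Quenistan, not Eriland; it does not apply.
Duty = €171,246.89 × 21% = €35,961.85.
Total = €2,876.79 + €35,961.85 = €38,838.64.

€38,838.64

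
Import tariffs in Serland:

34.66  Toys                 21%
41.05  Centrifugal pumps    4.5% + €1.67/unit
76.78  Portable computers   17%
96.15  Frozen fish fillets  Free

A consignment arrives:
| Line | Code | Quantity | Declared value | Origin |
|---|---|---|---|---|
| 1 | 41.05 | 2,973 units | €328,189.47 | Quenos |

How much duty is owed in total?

Line 1 (41.05, Quenos, 2,973 units, €328,189.47):
Base rate for 41.05 is 4.5% + €1.67/unit.
Duty = €328,189.47 × 4.5% + 2,973 × €1.67 = €19,733.44.

€19,733.44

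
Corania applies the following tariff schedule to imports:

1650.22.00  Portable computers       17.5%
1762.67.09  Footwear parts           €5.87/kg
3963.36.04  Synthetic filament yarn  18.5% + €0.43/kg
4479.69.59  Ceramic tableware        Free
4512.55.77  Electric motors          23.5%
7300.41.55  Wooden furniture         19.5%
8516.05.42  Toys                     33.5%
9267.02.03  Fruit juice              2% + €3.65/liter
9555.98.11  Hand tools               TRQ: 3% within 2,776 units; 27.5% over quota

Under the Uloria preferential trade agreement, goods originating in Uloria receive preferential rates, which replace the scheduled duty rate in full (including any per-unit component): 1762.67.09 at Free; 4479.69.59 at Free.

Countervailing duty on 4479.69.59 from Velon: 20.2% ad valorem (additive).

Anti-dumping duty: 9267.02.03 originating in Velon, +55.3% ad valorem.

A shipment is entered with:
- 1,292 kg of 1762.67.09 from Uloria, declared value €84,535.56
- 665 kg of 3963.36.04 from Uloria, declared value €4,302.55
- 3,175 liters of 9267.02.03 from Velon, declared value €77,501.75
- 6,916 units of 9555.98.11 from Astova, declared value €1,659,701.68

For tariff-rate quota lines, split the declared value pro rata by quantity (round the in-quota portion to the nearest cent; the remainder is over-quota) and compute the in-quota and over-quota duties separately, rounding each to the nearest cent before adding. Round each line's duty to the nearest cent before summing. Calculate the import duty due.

€350,281.93

Line 1 (1762.67.09, Uloria, 1,292 kg, €84,535.56):
Base rate for 1762.67.09 is €5.87/kg.
Origin Uloria qualifies under the Corania–Uloria agreement and 1762.67.09 is covered: preferential rate Free applies instead.
Duty = €84,535.56 × 0% = €0.00.
Line 2 (3963.36.04, Uloria, 665 kg, €4,302.55):
Base rate for 3963.36.04 is 18.5% + €0.43/kg.
Origin Uloria is the FTA partner but 3963.36.04 is not on the preference list; base rate stands.
Duty = €4,302.55 × 18.5% + 665 × €0.43 = €1,081.92.
Line 3 (9267.02.03, Velon, 3,175 liters, €77,501.75):
Base rate for 9267.02.03 is 2% + €3.65/liter.
Additional duty on 9267.02.03 from Velon: +55.3%. Applied ad valorem rate: 2% + 55.3% = 57.3%.
Duty = €77,501.75 × 57.3% + 3,175 × €3.65 = €55,997.25.
Line 4 (9555.98.11, Astova, 6,916 units, €1,659,701.68):
Code 9555.98.11 is under a tariff-rate quota (threshold 2,776 units). In-quota: 2,776 units at 3%; over-quota: 4,140 units at 27.5%.
Pro-rata value split: in-quota = €1,659,701.68 × 2,776/6,916 = €666,184.48; over-quota = €1,659,701.68 − €666,184.48 = €993,517.20.
In-quota duty = €666,184.48 × 3% = €19,985.53. Over-quota duty = €993,517.20 × 27.5% = €273,217.23.
Line duty = €19,985.53 + €273,217.23 = €293,202.76.
Total = €0.00 + €1,081.92 + €55,997.25 + €293,202.76 = €350,281.93.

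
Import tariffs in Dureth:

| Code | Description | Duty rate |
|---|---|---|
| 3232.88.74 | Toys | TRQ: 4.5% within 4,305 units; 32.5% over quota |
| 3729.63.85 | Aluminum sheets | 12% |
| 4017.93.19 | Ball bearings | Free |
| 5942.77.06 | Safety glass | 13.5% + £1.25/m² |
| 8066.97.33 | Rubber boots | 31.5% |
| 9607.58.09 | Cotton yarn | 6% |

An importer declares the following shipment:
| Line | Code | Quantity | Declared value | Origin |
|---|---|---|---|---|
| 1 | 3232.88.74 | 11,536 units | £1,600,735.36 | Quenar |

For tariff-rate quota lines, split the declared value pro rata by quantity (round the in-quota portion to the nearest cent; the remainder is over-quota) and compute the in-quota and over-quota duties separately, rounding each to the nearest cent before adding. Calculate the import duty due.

£352,977.69

Line 1 (3232.88.74, Quenar, 11,536 units, £1,600,735.36):
Code 3232.88.74 is under a tariff-rate quota (threshold 4,305 units). In-quota: 4,305 units at 4.5%; over-quota: 7,231 units at 32.5%.
Pro-rata value split: in-quota = £1,600,735.36 × 4,305/11,536 = £597,361.80; over-quota = £1,600,735.36 − £597,361.80 = £1,003,373.56.
In-quota duty = £597,361.80 × 4.5% = £26,881.28. Over-quota duty = £1,003,373.56 × 32.5% = £326,096.41.
Line duty = £26,881.28 + £326,096.41 = £352,977.69.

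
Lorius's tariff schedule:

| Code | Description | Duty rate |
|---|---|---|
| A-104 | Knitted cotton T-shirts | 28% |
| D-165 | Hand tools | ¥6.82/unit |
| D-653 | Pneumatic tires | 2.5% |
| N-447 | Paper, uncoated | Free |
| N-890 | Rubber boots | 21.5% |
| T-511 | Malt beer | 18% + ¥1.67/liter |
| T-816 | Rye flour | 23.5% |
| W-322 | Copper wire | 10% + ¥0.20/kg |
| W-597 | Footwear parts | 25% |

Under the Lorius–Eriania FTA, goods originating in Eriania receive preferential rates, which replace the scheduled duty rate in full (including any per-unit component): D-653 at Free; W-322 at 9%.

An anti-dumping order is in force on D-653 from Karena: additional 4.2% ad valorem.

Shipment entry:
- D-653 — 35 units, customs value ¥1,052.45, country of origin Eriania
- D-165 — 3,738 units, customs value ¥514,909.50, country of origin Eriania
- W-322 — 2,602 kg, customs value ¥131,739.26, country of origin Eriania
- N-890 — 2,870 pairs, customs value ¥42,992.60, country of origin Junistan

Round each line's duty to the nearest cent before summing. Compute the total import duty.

Line 1 (D-653, Eriania, 35 units, ¥1,052.45):
Base rate for D-653 is 2.5%.
Origin Eriania qualifies under the Lorius–Eriania agreement and D-653 is covered: preferential rate Free applies instead.
The additional-duty order on D-653 targets Karena, not Eriania; it does not apply.
Duty = ¥1,052.45 × 0% = ¥0.00.
Line 2 (D-165, Eriania, 3,738 units, ¥514,909.50):
Base rate for D-165 is ¥6.82/unit.
Origin Eriania is the FTA partner but D-165 is not on the preference list; base rate stands.
Duty = 3,738 × ¥6.82 = ¥25,493.16.
Line 3 (W-322, Eriania, 2,602 kg, ¥131,739.26):
Base rate for W-322 is 10% + ¥0.20/kg.
Origin Eriania qualifies under the Lorius–Eriania agreement and W-322 is covered: preferential rate 9% applies instead.
Duty = ¥131,739.26 × 9% = ¥11,856.53.
Line 4 (N-890, Junistan, 2,870 pairs, ¥42,992.60):
Base rate for N-890 is 21.5%.
Duty = ¥42,992.60 × 21.5% = ¥9,243.41.
Total = ¥0.00 + ¥25,493.16 + ¥11,856.53 + ¥9,243.41 = ¥46,593.10.

¥46,593.10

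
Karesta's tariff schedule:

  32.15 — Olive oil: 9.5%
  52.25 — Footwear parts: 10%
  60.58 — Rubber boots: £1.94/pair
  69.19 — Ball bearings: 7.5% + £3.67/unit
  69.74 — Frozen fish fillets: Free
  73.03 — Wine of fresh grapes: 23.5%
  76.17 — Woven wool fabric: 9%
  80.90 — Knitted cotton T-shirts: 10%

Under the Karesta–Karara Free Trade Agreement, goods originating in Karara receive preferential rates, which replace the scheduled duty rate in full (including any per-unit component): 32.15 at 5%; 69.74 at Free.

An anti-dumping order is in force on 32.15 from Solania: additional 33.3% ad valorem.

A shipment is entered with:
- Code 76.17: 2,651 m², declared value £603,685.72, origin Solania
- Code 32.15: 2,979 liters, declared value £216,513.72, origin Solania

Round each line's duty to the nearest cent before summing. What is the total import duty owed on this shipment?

£146,999.58

Line 1 (76.17, Solania, 2,651 m², £603,685.72):
Base rate for 76.17 is 9%.
Duty = £603,685.72 × 9% = £54,331.71.
Line 2 (32.15, Solania, 2,979 liters, £216,513.72):
Base rate for 32.15 is 9.5%.
32.15 has an FTA preferential rate, but origin Solania is not Karara; base rate stands.
Additional duty on 32.15 from Solania: +33.3%. Applied ad valorem rate: 9.5% + 33.3% = 42.8%.
Duty = £216,513.72 × 42.8% = £92,667.87.
Total = £54,331.71 + £92,667.87 = £146,999.58.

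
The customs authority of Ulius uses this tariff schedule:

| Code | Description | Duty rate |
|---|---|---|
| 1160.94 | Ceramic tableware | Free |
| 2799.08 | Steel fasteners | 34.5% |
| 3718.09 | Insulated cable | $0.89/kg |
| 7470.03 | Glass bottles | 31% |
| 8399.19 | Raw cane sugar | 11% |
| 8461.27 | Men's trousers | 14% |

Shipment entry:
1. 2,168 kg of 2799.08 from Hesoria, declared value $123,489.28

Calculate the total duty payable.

Line 1 (2799.08, Hesoria, 2,168 kg, $123,489.28):
Base rate for 2799.08 is 34.5%.
Duty = $123,489.28 × 34.5% = $42,603.80.

$42,603.80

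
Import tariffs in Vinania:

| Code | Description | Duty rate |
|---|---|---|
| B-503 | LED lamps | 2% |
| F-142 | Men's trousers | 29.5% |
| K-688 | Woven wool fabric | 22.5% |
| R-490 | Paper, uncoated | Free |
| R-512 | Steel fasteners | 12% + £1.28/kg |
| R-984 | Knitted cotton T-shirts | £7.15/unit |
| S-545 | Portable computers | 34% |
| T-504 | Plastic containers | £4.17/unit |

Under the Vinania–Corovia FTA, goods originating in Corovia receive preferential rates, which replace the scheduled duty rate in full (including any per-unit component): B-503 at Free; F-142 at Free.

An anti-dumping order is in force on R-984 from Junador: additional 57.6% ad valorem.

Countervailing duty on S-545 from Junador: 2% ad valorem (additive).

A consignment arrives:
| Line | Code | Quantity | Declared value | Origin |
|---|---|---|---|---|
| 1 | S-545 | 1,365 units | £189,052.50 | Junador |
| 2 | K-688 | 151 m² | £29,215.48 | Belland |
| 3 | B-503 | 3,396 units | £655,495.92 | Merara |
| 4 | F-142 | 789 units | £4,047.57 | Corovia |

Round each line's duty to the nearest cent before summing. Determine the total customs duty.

Line 1 (S-545, Junador, 1,365 units, £189,052.50):
Base rate for S-545 is 34%.
Additional duty on S-545 from Junador: +2%. Applied ad valorem rate: 34% + 2% = 36%.
Duty = £189,052.50 × 36% = £68,058.90.
Line 2 (K-688, Belland, 151 m², £29,215.48):
Base rate for K-688 is 22.5%.
Duty = £29,215.48 × 22.5% = £6,573.48.
Line 3 (B-503, Merara, 3,396 units, £655,495.92):
Base rate for B-503 is 2%.
B-503 has an FTA preferential rate, but origin Merara is not Corovia; base rate stands.
Duty = £655,495.92 × 2% = £13,109.92.
Line 4 (F-142, Corovia, 789 units, £4,047.57):
Base rate for F-142 is 29.5%.
Origin Corovia qualifies under the Vinania–Corovia agreement and F-142 is covered: preferential rate Free applies instead.
Duty = £4,047.57 × 0% = £0.00.
Total = £68,058.90 + £6,573.48 + £13,109.92 + £0.00 = £87,742.30.

£87,742.30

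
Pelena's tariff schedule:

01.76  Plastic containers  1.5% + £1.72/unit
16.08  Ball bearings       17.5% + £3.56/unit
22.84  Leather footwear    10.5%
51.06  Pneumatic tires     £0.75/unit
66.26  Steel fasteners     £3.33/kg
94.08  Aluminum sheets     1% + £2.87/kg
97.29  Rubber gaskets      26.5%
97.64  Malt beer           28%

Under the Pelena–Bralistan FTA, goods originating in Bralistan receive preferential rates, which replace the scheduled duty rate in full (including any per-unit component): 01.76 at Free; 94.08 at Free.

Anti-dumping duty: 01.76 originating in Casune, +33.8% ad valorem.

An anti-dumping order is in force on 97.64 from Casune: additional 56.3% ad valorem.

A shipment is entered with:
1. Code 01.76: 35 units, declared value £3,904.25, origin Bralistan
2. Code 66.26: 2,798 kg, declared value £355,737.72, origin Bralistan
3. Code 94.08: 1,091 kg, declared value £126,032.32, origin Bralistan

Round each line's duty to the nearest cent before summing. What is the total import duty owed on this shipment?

Line 1 (01.76, Bralistan, 35 units, £3,904.25):
Base rate for 01.76 is 1.5% + £1.72/unit.
Origin Bralistan qualifies under the Pelena–Bralistan agreement and 01.76 is covered: preferential rate Free applies instead.
The additional-duty order on 01.76 targets Casune, not Bralistan; it does not apply.
Duty = £3,904.25 × 0% = £0.00.
Line 2 (66.26, Bralistan, 2,798 kg, £355,737.72):
Base rate for 66.26 is £3.33/kg.
Origin Bralistan is the FTA partner but 66.26 is not on the preference list; base rate stands.
Duty = 2,798 × £3.33 = £9,317.34.
Line 3 (94.08, Bralistan, 1,091 kg, £126,032.32):
Base rate for 94.08 is 1% + £2.87/kg.
Origin Bralistan qualifies under the Pelena–Bralistan agreement and 94.08 is covered: preferential rate Free applies instead.
Duty = £126,032.32 × 0% = £0.00.
Total = £0.00 + £9,317.34 + £0.00 = £9,317.34.

£9,317.34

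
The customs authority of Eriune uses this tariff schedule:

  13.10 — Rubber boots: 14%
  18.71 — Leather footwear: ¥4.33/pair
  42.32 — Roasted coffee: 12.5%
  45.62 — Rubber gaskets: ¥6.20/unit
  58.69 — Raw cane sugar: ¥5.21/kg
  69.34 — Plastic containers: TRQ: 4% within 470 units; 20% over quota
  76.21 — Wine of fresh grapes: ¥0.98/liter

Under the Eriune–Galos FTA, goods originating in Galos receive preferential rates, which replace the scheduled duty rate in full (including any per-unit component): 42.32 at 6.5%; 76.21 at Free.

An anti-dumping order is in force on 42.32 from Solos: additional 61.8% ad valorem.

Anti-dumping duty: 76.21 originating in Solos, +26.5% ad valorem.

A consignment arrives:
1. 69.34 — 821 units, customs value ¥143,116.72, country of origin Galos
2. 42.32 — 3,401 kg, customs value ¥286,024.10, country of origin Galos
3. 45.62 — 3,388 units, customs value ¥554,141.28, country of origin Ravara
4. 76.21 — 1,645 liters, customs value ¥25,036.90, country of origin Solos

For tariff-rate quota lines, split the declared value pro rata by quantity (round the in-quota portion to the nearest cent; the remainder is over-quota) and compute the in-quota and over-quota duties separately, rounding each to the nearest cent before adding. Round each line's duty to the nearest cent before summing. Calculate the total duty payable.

Line 1 (69.34, Galos, 821 units, ¥143,116.72):
Code 69.34 is under a tariff-rate quota (threshold 470 units). In-quota: 470 units at 4%; over-quota: 351 units at 20%.
Pro-rata value split: in-quota = ¥143,116.72 × 470/821 = ¥81,930.40; over-quota = ¥143,116.72 − ¥81,930.40 = ¥61,186.32.
In-quota duty = ¥81,930.40 × 4% = ¥3,277.22. Over-quota duty = ¥61,186.32 × 20% = ¥12,237.26.
Line duty = ¥3,277.22 + ¥12,237.26 = ¥15,514.48.
Line 2 (42.32, Galos, 3,401 kg, ¥286,024.10):
Base rate for 42.32 is 12.5%.
Origin Galos qualifies under the Eriune–Galos agreement and 42.32 is covered: preferential rate 6.5% applies instead.
The additional-duty order on 42.32 targets Solos, not Galos; it does not apply.
Duty = ¥286,024.10 × 6.5% = ¥18,591.57.
Line 3 (45.62, Ravara, 3,388 units, ¥554,141.28):
Base rate for 45.62 is ¥6.20/unit.
Duty = 3,388 × ¥6.20 = ¥21,005.60.
Line 4 (76.21, Solos, 1,645 liters, ¥25,036.90):
Base rate for 76.21 is ¥0.98/liter.
76.21 has an FTA preferential rate, but origin Solos is not Galos; base rate stands.
Additional duty on 76.21 from Solos: +26.5% ad valorem. Applied ad valorem rate = 26.5%.
Duty = ¥25,036.90 × 26.5% + 1,645 × ¥0.98 = ¥8,246.88.
Total = ¥15,514.48 + ¥18,591.57 + ¥21,005.60 + ¥8,246.88 = ¥63,358.53.

¥63,358.53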